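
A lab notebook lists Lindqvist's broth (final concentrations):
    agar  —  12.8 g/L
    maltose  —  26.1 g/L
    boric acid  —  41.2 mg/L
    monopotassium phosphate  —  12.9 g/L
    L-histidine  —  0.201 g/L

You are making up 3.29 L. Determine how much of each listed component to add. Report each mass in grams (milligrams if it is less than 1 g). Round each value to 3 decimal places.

agar 42.112 g; maltose 85.869 g; boric acid 135.548 mg; monopotassium phosphate 42.441 g; L-histidine 661.290 mg

Scale factor relative to 1 L: 3.29.
agar: 12.8 g/L × 3.29 L = 42.112 g
maltose: 26.1 g/L × 3.29 L = 85.869 g
boric acid: 41.2 mg/L × 3.29 L = 135.548 mg
monopotassium phosphate: 12.9 g/L × 3.29 L = 42.441 g
L-histidine: 0.201 g/L × 3.29 L = 0.66129 g = 661.290 mg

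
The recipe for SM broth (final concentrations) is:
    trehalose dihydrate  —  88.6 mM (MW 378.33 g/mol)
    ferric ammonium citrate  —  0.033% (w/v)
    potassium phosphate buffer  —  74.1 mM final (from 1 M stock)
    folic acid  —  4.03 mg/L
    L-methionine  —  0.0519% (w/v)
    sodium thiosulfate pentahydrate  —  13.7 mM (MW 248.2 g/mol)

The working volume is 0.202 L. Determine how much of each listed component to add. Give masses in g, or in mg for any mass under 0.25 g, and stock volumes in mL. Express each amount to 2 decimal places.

trehalose dihydrate 6.77 g; ferric ammonium citrate 66.66 mg; potassium phosphate buffer 14.97 mL; folic acid 0.81 mg; L-methionine 104.84 mg; sodium thiosulfate pentahydrate 0.69 g

Scale factor relative to 1 L: 0.202.
trehalose dihydrate: 88.6 mmol/L × 378.33 g/mol × 0.202 L ÷ 1000 = 6.77 g
ferric ammonium citrate: 0.033 g per 100 mL × 202 mL ÷ 100 = 0.06666 g = 66.66 mg
potassium phosphate buffer: V = C2·V2/C1 = 74.1 mM × 202 mL ÷ 1000 mM = 14.97 mL
folic acid: 4.03 mg/L × 0.202 L = 0.81 mg
L-methionine: 0.0519 g per 100 mL × 202 mL ÷ 100 = 0.104838 g = 104.84 mg
sodium thiosulfate pentahydrate: 13.7 mmol/L × 248.2 g/mol × 0.202 L ÷ 1000 = 0.69 g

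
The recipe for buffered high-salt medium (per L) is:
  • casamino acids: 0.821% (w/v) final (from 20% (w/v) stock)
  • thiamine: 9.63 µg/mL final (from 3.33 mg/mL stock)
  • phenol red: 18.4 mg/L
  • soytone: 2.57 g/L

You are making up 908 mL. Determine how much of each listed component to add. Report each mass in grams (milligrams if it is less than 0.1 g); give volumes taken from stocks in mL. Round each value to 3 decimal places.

casamino acids 37.273 mL; thiamine 2.626 mL; phenol red 16.707 mg; soytone 2.334 g

Working volume: 908 mL = 0.908 L.
casamino acids: C1V1 = C2V2 → 0.821% ÷ 20% × 908 mL = 37.273 mL
thiamine: dilute stock: 9.63 µg/mL × 908 mL ÷ 3330 µg/mL = 2.626 mL
phenol red: 18.4 mg/L × 0.908 L = 16.707 mg
soytone: 2.57 g/L × 0.908 L = 2.334 g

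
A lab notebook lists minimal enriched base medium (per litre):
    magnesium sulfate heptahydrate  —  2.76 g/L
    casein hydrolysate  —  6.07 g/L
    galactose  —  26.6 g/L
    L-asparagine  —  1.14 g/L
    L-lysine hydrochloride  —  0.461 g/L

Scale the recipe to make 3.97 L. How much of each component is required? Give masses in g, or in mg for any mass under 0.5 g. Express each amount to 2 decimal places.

magnesium sulfate heptahydrate 10.96 g; casein hydrolysate 24.10 g; galactose 105.60 g; L-asparagine 4.53 g; L-lysine hydrochloride 1.83 g

Scale factor relative to 1 L: 3.97.
magnesium sulfate heptahydrate: 2.76 g/L × 3.97 L = 10.96 g
casein hydrolysate: 6.07 g/L × 3.97 L = 24.10 g
galactose: 26.6 g/L × 3.97 L = 105.60 g
L-asparagine: 1.14 g/L × 3.97 L = 4.53 g
L-lysine hydrochloride: 0.461 g/L × 3.97 L = 1.83 g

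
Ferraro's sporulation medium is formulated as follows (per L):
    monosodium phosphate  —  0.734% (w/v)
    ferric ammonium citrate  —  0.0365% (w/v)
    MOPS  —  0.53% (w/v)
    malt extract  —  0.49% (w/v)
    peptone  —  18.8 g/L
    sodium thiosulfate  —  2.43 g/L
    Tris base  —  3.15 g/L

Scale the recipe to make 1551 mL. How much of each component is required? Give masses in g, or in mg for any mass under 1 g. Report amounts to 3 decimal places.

Target volume = 1551 mL = 1.551 L.
monosodium phosphate: 0.734 g per 100 mL × 1551 mL ÷ 100 = 11.384 g
ferric ammonium citrate: 0.0365% w/v = 0.365 g/L → 0.365 × 1.551 L = 0.566115 g = 566.115 mg
MOPS: 0.53% w/v = 5.3 g/L → 5.3 × 1.551 L = 8.220 g
malt extract: 0.49 g per 100 mL × 1551 mL ÷ 100 = 7.600 g
peptone: 18.8 g/L × 1.551 L = 29.159 g
sodium thiosulfate: 2.43 g/L × 1.551 L = 3.769 g
Tris base: 3.15 g/L × 1.551 L = 4.886 g

monosodium phosphate 11.384 g; ferric ammonium citrate 566.115 mg; MOPS 8.220 g; malt extract 7.600 g; peptone 29.159 g; sodium thiosulfate 3.769 g; Tris base 4.886 g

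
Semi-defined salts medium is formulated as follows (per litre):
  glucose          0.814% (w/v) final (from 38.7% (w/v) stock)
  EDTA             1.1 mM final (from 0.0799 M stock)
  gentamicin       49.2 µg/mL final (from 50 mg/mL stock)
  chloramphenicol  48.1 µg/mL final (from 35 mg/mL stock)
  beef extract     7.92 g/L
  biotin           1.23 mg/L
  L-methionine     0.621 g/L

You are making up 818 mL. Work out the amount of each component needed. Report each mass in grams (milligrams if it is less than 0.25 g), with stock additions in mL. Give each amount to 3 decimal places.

glucose 17.205 mL; EDTA 11.262 mL; gentamicin 0.805 mL; chloramphenicol 1.124 mL; beef extract 6.479 g; biotin 1.006 mg; L-methionine 0.508 g

Target volume = 818 mL = 0.818 L.
glucose: C1V1 = C2V2 → 0.814% ÷ 38.7% × 818 mL = 17.205 mL
EDTA: C1V1 = C2V2 → 1.1 mM × 818 mL ÷ 79.9 mM = 11.262 mL
gentamicin: dilute stock: 49.2 µg/mL × 818 mL ÷ 50000 µg/mL = 0.805 mL
chloramphenicol: V = C2·V2/C1 = 48.1 µg/mL × 818 mL ÷ 35000 µg/mL = 1.124 mL
beef extract: 7.92 g/L × 0.818 L = 6.479 g
biotin: 1.23 mg/L × 0.818 L = 1.006 mg
L-methionine: 0.621 g/L × 0.818 L = 0.508 g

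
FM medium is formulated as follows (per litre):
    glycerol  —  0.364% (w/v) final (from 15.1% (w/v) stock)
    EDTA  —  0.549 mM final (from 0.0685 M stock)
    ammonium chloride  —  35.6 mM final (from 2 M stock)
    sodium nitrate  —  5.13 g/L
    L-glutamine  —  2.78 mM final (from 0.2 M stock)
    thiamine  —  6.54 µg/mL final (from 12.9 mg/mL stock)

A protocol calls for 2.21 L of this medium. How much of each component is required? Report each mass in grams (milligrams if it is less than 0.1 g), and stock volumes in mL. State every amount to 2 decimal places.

glycerol 53.27 mL; EDTA 17.71 mL; ammonium chloride 39.34 mL; sodium nitrate 11.34 g; L-glutamine 30.72 mL; thiamine 1.12 mL

Scale factor relative to 1 L: 2.21.
glycerol: dilute stock: 0.364% ÷ 15.1% × 2210 mL = 53.27 mL
EDTA: C1V1 = C2V2 → 0.549 mM × 2210 mL ÷ 68.5 mM = 17.71 mL
ammonium chloride: dilute stock: 35.6 mM × 2210 mL ÷ 2000 mM = 39.34 mL
sodium nitrate: 5.13 g/L × 2.21 L = 11.34 g
L-glutamine: dilute stock: 2.78 mM × 2210 mL ÷ 200 mM = 30.72 mL
thiamine: V = C2·V2/C1 = 6.54 µg/mL × 2210 mL ÷ 12900 µg/mL = 1.12 mL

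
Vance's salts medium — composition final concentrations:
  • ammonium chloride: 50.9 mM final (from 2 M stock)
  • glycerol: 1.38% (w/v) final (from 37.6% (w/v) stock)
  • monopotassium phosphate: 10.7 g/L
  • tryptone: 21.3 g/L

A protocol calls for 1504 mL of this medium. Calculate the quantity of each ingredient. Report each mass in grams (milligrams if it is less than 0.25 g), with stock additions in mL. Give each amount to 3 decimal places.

ammonium chloride 38.277 mL; glycerol 55.200 mL; monopotassium phosphate 16.093 g; tryptone 32.035 g

Scale factor relative to 1 L: 1.504.
ammonium chloride: C1V1 = C2V2 → 50.9 mM × 1504 mL ÷ 2000 mM = 38.277 mL
glycerol: V = C2·V2/C1 = 1.38% ÷ 37.6% × 1504 mL = 55.200 mL
monopotassium phosphate: 10.7 g/L × 1.504 L = 16.093 g
tryptone: 21.3 g/L × 1.504 L = 32.035 g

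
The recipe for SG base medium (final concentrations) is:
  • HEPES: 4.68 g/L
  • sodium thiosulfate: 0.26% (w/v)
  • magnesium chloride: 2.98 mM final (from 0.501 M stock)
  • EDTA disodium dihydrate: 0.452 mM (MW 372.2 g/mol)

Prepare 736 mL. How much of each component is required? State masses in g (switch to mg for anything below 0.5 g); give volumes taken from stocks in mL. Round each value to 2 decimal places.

HEPES 3.44 g; sodium thiosulfate 1.91 g; magnesium chloride 4.38 mL; EDTA disodium dihydrate 123.82 mg

Scale factor relative to 1 L: 0.736.
HEPES: 4.68 g/L × 0.736 L = 3.44 g
sodium thiosulfate: 0.26 g per 100 mL × 736 mL ÷ 100 = 1.91 g
magnesium chloride: V = C2·V2/C1 = 2.98 mM × 736 mL ÷ 501 mM = 4.38 mL
EDTA disodium dihydrate: 0.452 mmol/L × 372.2 mg/mmol × 0.736 L = 123.82 mg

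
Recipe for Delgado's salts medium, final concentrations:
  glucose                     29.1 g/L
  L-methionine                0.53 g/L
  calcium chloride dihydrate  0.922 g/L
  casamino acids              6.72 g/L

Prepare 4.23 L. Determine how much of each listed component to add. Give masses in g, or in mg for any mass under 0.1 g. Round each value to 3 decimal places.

glucose 123.093 g; L-methionine 2.242 g; calcium chloride dihydrate 3.900 g; casamino acids 28.426 g

Scale factor relative to 1 L: 4.23.
glucose: 29.1 g/L × 4.23 L = 123.093 g
L-methionine: 0.53 g/L × 4.23 L = 2.242 g
calcium chloride dihydrate: 0.922 g/L × 4.23 L = 3.900 g
casamino acids: 6.72 g/L × 4.23 L = 28.426 g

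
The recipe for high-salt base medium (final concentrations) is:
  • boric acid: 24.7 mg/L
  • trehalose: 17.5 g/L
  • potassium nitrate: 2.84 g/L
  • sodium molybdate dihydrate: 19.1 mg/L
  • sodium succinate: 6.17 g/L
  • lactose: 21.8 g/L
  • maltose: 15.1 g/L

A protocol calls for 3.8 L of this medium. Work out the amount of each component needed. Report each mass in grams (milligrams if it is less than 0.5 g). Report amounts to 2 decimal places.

boric acid 93.86 mg; trehalose 66.50 g; potassium nitrate 10.79 g; sodium molybdate dihydrate 72.58 mg; sodium succinate 23.45 g; lactose 82.84 g; maltose 57.38 g

Scale factor relative to 1 L: 3.8.
boric acid: 24.7 mg/L × 3.8 L = 93.86 mg
trehalose: 17.5 g/L × 3.8 L = 66.50 g
potassium nitrate: 2.84 g/L × 3.8 L = 10.79 g
sodium molybdate dihydrate: 19.1 mg/L × 3.8 L = 72.58 mg
sodium succinate: 6.17 g/L × 3.8 L = 23.45 g
lactose: 21.8 g/L × 3.8 L = 82.84 g
maltose: 15.1 g/L × 3.8 L = 57.38 g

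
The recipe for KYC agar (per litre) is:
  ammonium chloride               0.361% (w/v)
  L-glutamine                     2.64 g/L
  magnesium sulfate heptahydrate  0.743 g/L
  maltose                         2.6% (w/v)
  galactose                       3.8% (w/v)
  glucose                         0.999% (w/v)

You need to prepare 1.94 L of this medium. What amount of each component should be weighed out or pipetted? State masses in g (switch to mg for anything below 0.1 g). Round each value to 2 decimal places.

ammonium chloride 7.00 g; L-glutamine 5.12 g; magnesium sulfate heptahydrate 1.44 g; maltose 50.44 g; galactose 73.72 g; glucose 19.38 g

Working volume: 1.94 L.
ammonium chloride: 0.361 g per 100 mL × 1940 mL ÷ 100 = 7.00 g
L-glutamine: 2.64 g/L × 1.94 L = 5.12 g
magnesium sulfate heptahydrate: 0.743 g/L × 1.94 L = 1.44 g
maltose: 2.6% w/v = 26 g/L → 26 × 1.94 L = 50.44 g
galactose: 3.8% w/v = 38 g/L → 38 × 1.94 L = 73.72 g
glucose: 0.999% w/v = 9.99 g/L → 9.99 × 1.94 L = 19.38 g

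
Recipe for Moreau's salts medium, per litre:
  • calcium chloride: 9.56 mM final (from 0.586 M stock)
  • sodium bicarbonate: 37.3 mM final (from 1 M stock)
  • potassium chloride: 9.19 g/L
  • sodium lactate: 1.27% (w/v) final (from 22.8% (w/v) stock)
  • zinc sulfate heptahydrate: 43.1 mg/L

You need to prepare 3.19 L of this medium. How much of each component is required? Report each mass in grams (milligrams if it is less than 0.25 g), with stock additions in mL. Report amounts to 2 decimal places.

calcium chloride 52.04 mL; sodium bicarbonate 118.99 mL; potassium chloride 29.32 g; sodium lactate 177.69 mL; zinc sulfate heptahydrate 137.49 mg

Working volume: 3.19 L.
calcium chloride: V = C2·V2/C1 = 9.56 mM × 3190 mL ÷ 586 mM = 52.04 mL
sodium bicarbonate: C1V1 = C2V2 → 37.3 mM × 3190 mL ÷ 1000 mM = 118.99 mL
potassium chloride: 9.19 g/L × 3.19 L = 29.32 g
sodium lactate: C1V1 = C2V2 → 1.27% ÷ 22.8% × 3190 mL = 177.69 mL
zinc sulfate heptahydrate: 43.1 mg/L × 3.19 L = 137.49 mg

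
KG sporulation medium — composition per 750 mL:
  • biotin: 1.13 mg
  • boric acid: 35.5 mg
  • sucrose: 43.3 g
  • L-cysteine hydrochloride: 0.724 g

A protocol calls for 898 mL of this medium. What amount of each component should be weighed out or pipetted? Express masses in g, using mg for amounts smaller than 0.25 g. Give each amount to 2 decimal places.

biotin 1.35 mg; boric acid 42.51 mg; sucrose 51.84 g; L-cysteine hydrochloride 0.87 g

Ratio of target to recipe volume: 898 / 750 = 1.19733.
biotin: 1.13 mg × (898 mL / 750 mL) = 1.35 mg
boric acid: 35.5 mg × (898 mL / 750 mL) = 42.51 mg
sucrose: 43.3 g × (898 mL / 750 mL) = 51.84 g
L-cysteine hydrochloride: 0.724 g × (898 mL / 750 mL) = 0.87 g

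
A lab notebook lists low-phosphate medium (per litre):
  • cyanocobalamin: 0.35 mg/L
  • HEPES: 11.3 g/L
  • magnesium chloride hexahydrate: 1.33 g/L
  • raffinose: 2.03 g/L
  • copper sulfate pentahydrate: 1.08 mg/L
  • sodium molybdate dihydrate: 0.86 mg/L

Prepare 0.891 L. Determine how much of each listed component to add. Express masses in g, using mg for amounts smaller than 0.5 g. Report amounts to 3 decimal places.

Working volume: 0.891 L.
cyanocobalamin: 0.35 mg/L × 0.891 L = 0.312 mg
HEPES: 11.3 g/L × 0.891 L = 10.068 g
magnesium chloride hexahydrate: 1.33 g/L × 0.891 L = 1.185 g
raffinose: 2.03 g/L × 0.891 L = 1.809 g
copper sulfate pentahydrate: 1.08 mg/L × 0.891 L = 0.962 mg
sodium molybdate dihydrate: 0.86 mg/L × 0.891 L = 0.766 mg

cyanocobalamin 0.312 mg; HEPES 10.068 g; magnesium chloride hexahydrate 1.185 g; raffinose 1.809 g; copper sulfate pentahydrate 0.962 mg; sodium molybdate dihydrate 0.766 mg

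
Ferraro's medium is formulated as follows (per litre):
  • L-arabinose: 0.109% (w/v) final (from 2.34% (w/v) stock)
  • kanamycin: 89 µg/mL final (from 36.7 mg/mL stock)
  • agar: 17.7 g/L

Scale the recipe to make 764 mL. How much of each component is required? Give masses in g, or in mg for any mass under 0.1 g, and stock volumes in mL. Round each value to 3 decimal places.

L-arabinose 35.588 mL; kanamycin 1.853 mL; agar 13.523 g

Working volume: 764 mL = 0.764 L.
L-arabinose: V = C2·V2/C1 = 0.109% ÷ 2.34% × 764 mL = 35.588 mL
kanamycin: V = C2·V2/C1 = 89 µg/mL × 764 mL ÷ 36700 µg/mL = 1.853 mL
agar: 17.7 g/L × 0.764 L = 13.523 g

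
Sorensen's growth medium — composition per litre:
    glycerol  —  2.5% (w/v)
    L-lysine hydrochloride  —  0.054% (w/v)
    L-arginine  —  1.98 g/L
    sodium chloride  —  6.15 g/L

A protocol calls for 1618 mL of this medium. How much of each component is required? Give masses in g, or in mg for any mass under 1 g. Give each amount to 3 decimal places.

glycerol 40.450 g; L-lysine hydrochloride 873.720 mg; L-arginine 3.204 g; sodium chloride 9.951 g

Working volume: 1618 mL = 1.618 L.
glycerol: 2.5% w/v = 25 g/L → 25 × 1.618 L = 40.450 g
L-lysine hydrochloride: 0.054 g per 100 mL × 1618 mL ÷ 100 = 0.87372 g = 873.720 mg
L-arginine: 1.98 g/L × 1.618 L = 3.204 g
sodium chloride: 6.15 g/L × 1.618 L = 9.951 g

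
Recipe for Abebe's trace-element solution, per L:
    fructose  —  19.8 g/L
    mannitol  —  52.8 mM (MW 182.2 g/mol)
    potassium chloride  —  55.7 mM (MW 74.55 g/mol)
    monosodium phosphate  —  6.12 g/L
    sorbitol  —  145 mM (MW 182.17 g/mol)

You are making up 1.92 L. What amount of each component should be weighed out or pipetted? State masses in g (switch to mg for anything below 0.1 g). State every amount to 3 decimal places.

Working volume: 1.92 L.
fructose: 19.8 g/L × 1.92 L = 38.016 g
mannitol: 52.8 mmol/L × 182.2 g/mol × 1.92 L ÷ 1000 = 18.471 g
potassium chloride: 55.7 mmol/L × 74.55 g/mol × 1.92 L ÷ 1000 = 7.973 g
monosodium phosphate: 6.12 g/L × 1.92 L = 11.750 g
sorbitol: 145 mmol/L × 182.17 g/mol × 1.92 L ÷ 1000 = 50.716 g

fructose 38.016 g; mannitol 18.471 g; potassium chloride 7.973 g; monosodium phosphate 11.750 g; sorbitol 50.716 g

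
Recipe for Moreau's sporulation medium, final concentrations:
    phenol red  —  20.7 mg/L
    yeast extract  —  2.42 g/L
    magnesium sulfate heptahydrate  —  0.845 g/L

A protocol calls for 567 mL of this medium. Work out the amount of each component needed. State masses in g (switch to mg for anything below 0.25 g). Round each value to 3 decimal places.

Target volume = 567 mL = 0.567 L.
phenol red: 20.7 mg/L × 0.567 L = 11.737 mg
yeast extract: 2.42 g/L × 0.567 L = 1.372 g
magnesium sulfate heptahydrate: 0.845 g/L × 0.567 L = 0.479 g

phenol red 11.737 mg; yeast extract 1.372 g; magnesium sulfate heptahydrate 0.479 g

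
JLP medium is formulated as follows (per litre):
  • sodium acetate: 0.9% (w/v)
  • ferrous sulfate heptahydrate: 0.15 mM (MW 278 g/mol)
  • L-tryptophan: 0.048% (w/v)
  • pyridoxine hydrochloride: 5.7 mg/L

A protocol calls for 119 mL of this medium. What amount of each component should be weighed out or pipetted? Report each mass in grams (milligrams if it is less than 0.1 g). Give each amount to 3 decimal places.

sodium acetate 1.071 g; ferrous sulfate heptahydrate 4.962 mg; L-tryptophan 57.120 mg; pyridoxine hydrochloride 0.678 mg

Scale factor relative to 1 L: 0.119.
sodium acetate: 0.9% w/v = 9 g/L → 9 × 0.119 L = 1.071 g
ferrous sulfate heptahydrate: 0.15 mmol/L × 278 mg/mmol × 0.119 L = 4.962 mg
L-tryptophan: 0.048% w/v = 0.48 g/L → 0.48 × 0.119 L = 0.05712 g = 57.120 mg
pyridoxine hydrochloride: 5.7 mg/L × 0.119 L = 0.678 mg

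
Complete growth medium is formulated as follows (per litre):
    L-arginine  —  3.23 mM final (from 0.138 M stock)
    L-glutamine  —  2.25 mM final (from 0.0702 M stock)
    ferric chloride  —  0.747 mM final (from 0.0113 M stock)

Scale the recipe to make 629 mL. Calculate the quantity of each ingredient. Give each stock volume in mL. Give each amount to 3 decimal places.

L-arginine 14.722 mL; L-glutamine 20.160 mL; ferric chloride 41.581 mL

Scale factor relative to 1 L: 0.629.
L-arginine: C1V1 = C2V2 → 3.23 mM × 629 mL ÷ 138 mM = 14.722 mL
L-glutamine: dilute stock: 2.25 mM × 629 mL ÷ 70.2 mM = 20.160 mL
ferric chloride: V = C2·V2/C1 = 0.747 mM × 629 mL ÷ 11.3 mM = 41.581 mL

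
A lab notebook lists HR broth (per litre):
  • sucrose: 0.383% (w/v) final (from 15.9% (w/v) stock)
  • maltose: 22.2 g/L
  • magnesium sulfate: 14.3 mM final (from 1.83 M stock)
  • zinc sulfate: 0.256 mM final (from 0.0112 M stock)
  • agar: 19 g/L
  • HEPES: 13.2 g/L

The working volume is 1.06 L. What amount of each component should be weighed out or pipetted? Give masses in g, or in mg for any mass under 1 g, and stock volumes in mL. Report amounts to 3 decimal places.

sucrose 25.533 mL; maltose 23.532 g; magnesium sulfate 8.283 mL; zinc sulfate 24.229 mL; agar 20.140 g; HEPES 13.992 g

Scale factor relative to 1 L: 1.06.
sucrose: dilute stock: 0.383% ÷ 15.9% × 1060 mL = 25.533 mL
maltose: 22.2 g/L × 1.06 L = 23.532 g
magnesium sulfate: dilute stock: 14.3 mM × 1060 mL ÷ 1830 mM = 8.283 mL
zinc sulfate: C1V1 = C2V2 → 0.256 mM × 1060 mL ÷ 11.2 mM = 24.229 mL
agar: 19 g/L × 1.06 L = 20.140 g
HEPES: 13.2 g/L × 1.06 L = 13.992 g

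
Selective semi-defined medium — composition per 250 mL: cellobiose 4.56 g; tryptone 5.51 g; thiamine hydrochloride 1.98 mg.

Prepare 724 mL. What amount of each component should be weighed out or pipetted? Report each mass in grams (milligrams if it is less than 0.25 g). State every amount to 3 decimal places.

Ratio of target to recipe volume: 724 / 250 = 2.896.
cellobiose: 4.56 g × (724 mL / 250 mL) = 13.206 g
tryptone: 5.51 g × (724 mL / 250 mL) = 15.957 g
thiamine hydrochloride: 1.98 mg × (724 mL / 250 mL) = 5.734 mg

cellobiose 13.206 g; tryptone 15.957 g; thiamine hydrochloride 5.734 mg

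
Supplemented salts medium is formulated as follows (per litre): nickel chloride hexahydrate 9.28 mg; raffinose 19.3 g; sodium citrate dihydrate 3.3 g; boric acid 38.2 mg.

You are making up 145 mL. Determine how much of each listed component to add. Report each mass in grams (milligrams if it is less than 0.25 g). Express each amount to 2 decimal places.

nickel chloride hexahydrate 1.35 mg; raffinose 2.80 g; sodium citrate dihydrate 0.48 g; boric acid 5.54 mg

Ratio of target to recipe volume: 145 / 1000 = 0.145.
nickel chloride hexahydrate: 9.28 mg × (145 mL / 1000 mL) = 1.35 mg
raffinose: 19.3 g × (145 mL / 1000 mL) = 2.80 g
sodium citrate dihydrate: 3.3 g × (145 mL / 1000 mL) = 0.48 g
boric acid: 38.2 mg × (145 mL / 1000 mL) = 5.54 mg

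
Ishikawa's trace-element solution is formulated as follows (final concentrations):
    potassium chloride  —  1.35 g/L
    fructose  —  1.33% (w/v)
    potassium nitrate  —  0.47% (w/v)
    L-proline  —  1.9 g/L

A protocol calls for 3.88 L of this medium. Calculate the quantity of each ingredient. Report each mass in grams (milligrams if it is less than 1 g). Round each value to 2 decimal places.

Scale factor relative to 1 L: 3.88.
potassium chloride: 1.35 g/L × 3.88 L = 5.24 g
fructose: 1.33% w/v = 13.3 g/L → 13.3 × 3.88 L = 51.60 g
potassium nitrate: 0.47% w/v = 4.7 g/L → 4.7 × 3.88 L = 18.24 g
L-proline: 1.9 g/L × 3.88 L = 7.37 g

potassium chloride 5.24 g; fructose 51.60 g; potassium nitrate 18.24 g; L-proline 7.37 g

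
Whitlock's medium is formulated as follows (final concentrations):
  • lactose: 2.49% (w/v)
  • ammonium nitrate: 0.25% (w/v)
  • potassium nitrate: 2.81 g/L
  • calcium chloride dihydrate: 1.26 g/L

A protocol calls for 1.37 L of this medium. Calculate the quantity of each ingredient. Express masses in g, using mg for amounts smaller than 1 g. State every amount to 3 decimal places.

Scale factor relative to 1 L: 1.37.
lactose: 2.49 g per 100 mL × 1370 mL ÷ 100 = 34.113 g
ammonium nitrate: 0.25 g per 100 mL × 1370 mL ÷ 100 = 3.425 g
potassium nitrate: 2.81 g/L × 1.37 L = 3.850 g
calcium chloride dihydrate: 1.26 g/L × 1.37 L = 1.726 g

lactose 34.113 g; ammonium nitrate 3.425 g; potassium nitrate 3.850 g; calcium chloride dihydrate 1.726 g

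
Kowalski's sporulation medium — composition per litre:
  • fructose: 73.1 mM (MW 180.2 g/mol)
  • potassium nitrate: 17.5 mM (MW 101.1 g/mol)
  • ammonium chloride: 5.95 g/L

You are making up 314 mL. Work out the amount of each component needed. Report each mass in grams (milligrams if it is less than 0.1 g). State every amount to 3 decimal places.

Target volume = 314 mL = 0.314 L.
fructose: 73.1 mmol/L × 180.2 g/mol × 0.314 L ÷ 1000 = 4.136 g
potassium nitrate: 17.5 mmol/L × 101.1 g/mol × 0.314 L ÷ 1000 = 0.556 g
ammonium chloride: 5.95 g/L × 0.314 L = 1.868 g

fructose 4.136 g; potassium nitrate 0.556 g; ammonium chloride 1.868 g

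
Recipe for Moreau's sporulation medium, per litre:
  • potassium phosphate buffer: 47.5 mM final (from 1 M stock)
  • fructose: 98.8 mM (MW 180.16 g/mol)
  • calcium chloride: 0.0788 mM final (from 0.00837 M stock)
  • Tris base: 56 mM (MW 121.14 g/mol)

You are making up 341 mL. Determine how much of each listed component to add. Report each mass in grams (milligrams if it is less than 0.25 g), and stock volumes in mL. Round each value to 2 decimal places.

Scale factor relative to 1 L: 0.341.
potassium phosphate buffer: C1V1 = C2V2 → 47.5 mM × 341 mL ÷ 1000 mM = 16.20 mL
fructose: 98.8 mmol/L × 180.16 g/mol × 0.341 L ÷ 1000 = 6.07 g
calcium chloride: dilute stock: 0.0788 mM × 341 mL ÷ 8.37 mM = 3.21 mL
Tris base: 56 mmol/L × 121.14 g/mol × 0.341 L ÷ 1000 = 2.31 g

potassium phosphate buffer 16.20 mL; fructose 6.07 g; calcium chloride 3.21 mL; Tris base 2.31 g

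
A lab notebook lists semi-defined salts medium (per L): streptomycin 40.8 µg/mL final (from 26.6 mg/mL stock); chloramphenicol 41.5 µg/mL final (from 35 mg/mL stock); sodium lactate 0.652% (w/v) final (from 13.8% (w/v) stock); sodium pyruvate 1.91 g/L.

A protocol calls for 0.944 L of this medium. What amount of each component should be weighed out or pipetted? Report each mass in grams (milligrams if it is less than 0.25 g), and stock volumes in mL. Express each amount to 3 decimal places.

streptomycin 1.448 mL; chloramphenicol 1.119 mL; sodium lactate 44.601 mL; sodium pyruvate 1.803 g

Scale factor relative to 1 L: 0.944.
streptomycin: C1V1 = C2V2 → 40.8 µg/mL × 944 mL ÷ 26600 µg/mL = 1.448 mL
chloramphenicol: C1V1 = C2V2 → 41.5 µg/mL × 944 mL ÷ 35000 µg/mL = 1.119 mL
sodium lactate: V = C2·V2/C1 = 0.652% ÷ 13.8% × 944 mL = 44.601 mL
sodium pyruvate: 1.91 g/L × 0.944 L = 1.803 g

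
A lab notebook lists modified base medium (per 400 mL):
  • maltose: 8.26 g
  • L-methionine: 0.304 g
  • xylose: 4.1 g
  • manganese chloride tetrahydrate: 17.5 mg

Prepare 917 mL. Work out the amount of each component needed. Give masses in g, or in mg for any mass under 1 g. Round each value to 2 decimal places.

Scale factor = 917 mL / 400 mL = 2.2925.
maltose: 8.26 g × (917 mL / 400 mL) = 18.94 g
L-methionine: 0.304 g × (917 mL / 400 mL) = 0.69692 g = 696.92 mg
xylose: 4.1 g × (917 mL / 400 mL) = 9.40 g
manganese chloride tetrahydrate: 17.5 mg × (917 mL / 400 mL) = 40.12 mg

maltose 18.94 g; L-methionine 696.92 mg; xylose 9.40 g; manganese chloride tetrahydrate 40.12 mg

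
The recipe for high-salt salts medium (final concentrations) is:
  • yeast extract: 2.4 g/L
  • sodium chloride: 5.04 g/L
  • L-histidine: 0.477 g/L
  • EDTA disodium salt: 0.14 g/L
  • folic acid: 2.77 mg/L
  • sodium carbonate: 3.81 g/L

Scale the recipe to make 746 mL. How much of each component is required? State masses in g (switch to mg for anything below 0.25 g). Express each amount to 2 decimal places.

Working volume: 746 mL = 0.746 L.
yeast extract: 2.4 g/L × 0.746 L = 1.79 g
sodium chloride: 5.04 g/L × 0.746 L = 3.76 g
L-histidine: 0.477 g/L × 0.746 L = 0.36 g
EDTA disodium salt: 0.14 g/L × 0.746 L = 0.10444 g = 104.44 mg
folic acid: 2.77 mg/L × 0.746 L = 2.07 mg
sodium carbonate: 3.81 g/L × 0.746 L = 2.84 g

yeast extract 1.79 g; sodium chloride 3.76 g; L-histidine 0.36 g; EDTA disodium salt 104.44 mg; folic acid 2.07 mg; sodium carbonate 2.84 g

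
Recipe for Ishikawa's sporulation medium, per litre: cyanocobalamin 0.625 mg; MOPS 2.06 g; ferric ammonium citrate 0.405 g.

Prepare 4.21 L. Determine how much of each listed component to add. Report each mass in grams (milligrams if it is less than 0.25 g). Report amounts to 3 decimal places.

Ratio of target to recipe volume: 4210 / 1000 = 4.21.
cyanocobalamin: 0.625 mg × (4210 mL / 1000 mL) = 2.631 mg
MOPS: 2.06 g × (4210 mL / 1000 mL) = 8.673 g
ferric ammonium citrate: 0.405 g × (4210 mL / 1000 mL) = 1.705 g

cyanocobalamin 2.631 mg; MOPS 8.673 g; ferric ammonium citrate 1.705 g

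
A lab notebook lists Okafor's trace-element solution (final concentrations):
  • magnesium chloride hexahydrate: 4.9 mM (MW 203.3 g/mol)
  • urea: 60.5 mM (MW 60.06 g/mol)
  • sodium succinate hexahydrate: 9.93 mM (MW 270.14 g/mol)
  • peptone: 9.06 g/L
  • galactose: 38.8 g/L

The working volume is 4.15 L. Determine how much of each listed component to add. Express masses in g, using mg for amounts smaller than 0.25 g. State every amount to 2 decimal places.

magnesium chloride hexahydrate 4.13 g; urea 15.08 g; sodium succinate hexahydrate 11.13 g; peptone 37.60 g; galactose 161.02 g

Working volume: 4.15 L.
magnesium chloride hexahydrate: 4.9 mmol/L × 203.3 g/mol × 4.15 L ÷ 1000 = 4.13 g
urea: 60.5 mmol/L × 60.06 g/mol × 4.15 L ÷ 1000 = 15.08 g
sodium succinate hexahydrate: 9.93 mmol/L × 270.14 g/mol × 4.15 L ÷ 1000 = 11.13 g
peptone: 9.06 g/L × 4.15 L = 37.60 g
galactose: 38.8 g/L × 4.15 L = 161.02 g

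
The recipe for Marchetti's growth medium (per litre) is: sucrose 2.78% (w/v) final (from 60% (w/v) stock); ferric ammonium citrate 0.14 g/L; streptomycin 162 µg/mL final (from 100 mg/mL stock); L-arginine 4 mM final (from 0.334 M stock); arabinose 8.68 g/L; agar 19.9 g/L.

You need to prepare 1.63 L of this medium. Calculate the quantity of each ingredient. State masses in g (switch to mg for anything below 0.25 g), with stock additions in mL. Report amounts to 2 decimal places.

sucrose 75.52 mL; ferric ammonium citrate 228.20 mg; streptomycin 2.64 mL; L-arginine 19.52 mL; arabinose 14.15 g; agar 32.44 g

Scale factor relative to 1 L: 1.63.
sucrose: C1V1 = C2V2 → 2.78% ÷ 60% × 1630 mL = 75.52 mL
ferric ammonium citrate: 0.14 g/L × 1.63 L = 0.2282 g = 228.20 mg
streptomycin: dilute stock: 162 µg/mL × 1630 mL ÷ 100000 µg/mL = 2.64 mL
L-arginine: V = C2·V2/C1 = 4 mM × 1630 mL ÷ 334 mM = 19.52 mL
arabinose: 8.68 g/L × 1.63 L = 14.15 g
agar: 19.9 g/L × 1.63 L = 32.44 g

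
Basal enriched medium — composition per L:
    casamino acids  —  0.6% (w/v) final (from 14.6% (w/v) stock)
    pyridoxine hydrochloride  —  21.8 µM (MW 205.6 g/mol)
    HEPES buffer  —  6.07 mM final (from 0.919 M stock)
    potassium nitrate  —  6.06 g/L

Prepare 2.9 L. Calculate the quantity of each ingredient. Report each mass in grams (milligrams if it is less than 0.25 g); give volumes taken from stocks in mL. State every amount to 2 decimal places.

Working volume: 2.9 L.
casamino acids: dilute stock: 0.6% ÷ 14.6% × 2900 mL = 119.18 mL
pyridoxine hydrochloride: 21.8 µmol/L × 205.6 g/mol × 2.9 L ÷ 1000 = 13.00 mg
HEPES buffer: C1V1 = C2V2 → 6.07 mM × 2900 mL ÷ 919 mM = 19.15 mL
potassium nitrate: 6.06 g/L × 2.9 L = 17.57 g

casamino acids 119.18 mL; pyridoxine hydrochloride 13.00 mg; HEPES buffer 19.15 mL; potassium nitrate 17.57 g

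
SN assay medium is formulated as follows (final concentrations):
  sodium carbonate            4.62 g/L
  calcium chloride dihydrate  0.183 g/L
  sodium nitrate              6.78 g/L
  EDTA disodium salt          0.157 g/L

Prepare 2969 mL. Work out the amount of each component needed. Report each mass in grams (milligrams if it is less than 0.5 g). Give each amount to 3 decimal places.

sodium carbonate 13.717 g; calcium chloride dihydrate 0.543 g; sodium nitrate 20.130 g; EDTA disodium salt 466.133 mg

Working volume: 2969 mL = 2.969 L.
sodium carbonate: 4.62 g/L × 2.969 L = 13.717 g
calcium chloride dihydrate: 0.183 g/L × 2.969 L = 0.543 g
sodium nitrate: 6.78 g/L × 2.969 L = 20.130 g
EDTA disodium salt: 0.157 g/L × 2.969 L = 0.466133 g = 466.133 mg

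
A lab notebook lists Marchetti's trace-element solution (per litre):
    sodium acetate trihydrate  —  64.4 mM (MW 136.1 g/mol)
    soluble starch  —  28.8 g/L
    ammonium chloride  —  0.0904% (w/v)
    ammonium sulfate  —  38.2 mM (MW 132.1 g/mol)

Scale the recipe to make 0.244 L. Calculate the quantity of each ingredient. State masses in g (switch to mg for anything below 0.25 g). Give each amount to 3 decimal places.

Working volume: 0.244 L.
sodium acetate trihydrate: 64.4 mmol/L × 136.1 g/mol × 0.244 L ÷ 1000 = 2.139 g
soluble starch: 28.8 g/L × 0.244 L = 7.027 g
ammonium chloride: 0.0904% w/v = 0.904 g/L → 0.904 × 0.244 L = 0.220576 g = 220.576 mg
ammonium sulfate: 38.2 mmol/L × 132.1 g/mol × 0.244 L ÷ 1000 = 1.231 g

sodium acetate trihydrate 2.139 g; soluble starch 7.027 g; ammonium chloride 220.576 mg; ammonium sulfate 1.231 g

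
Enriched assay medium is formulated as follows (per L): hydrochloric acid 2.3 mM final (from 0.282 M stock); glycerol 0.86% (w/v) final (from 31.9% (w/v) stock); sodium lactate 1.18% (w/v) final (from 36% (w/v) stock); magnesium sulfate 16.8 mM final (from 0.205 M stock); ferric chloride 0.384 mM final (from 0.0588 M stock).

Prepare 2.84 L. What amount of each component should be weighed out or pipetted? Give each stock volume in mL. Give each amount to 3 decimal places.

hydrochloric acid 23.163 mL; glycerol 76.564 mL; sodium lactate 93.089 mL; magnesium sulfate 232.741 mL; ferric chloride 18.547 mL

Working volume: 2.84 L.
hydrochloric acid: dilute stock: 2.3 mM × 2840 mL ÷ 282 mM = 23.163 mL
glycerol: dilute stock: 0.86% ÷ 31.9% × 2840 mL = 76.564 mL
sodium lactate: dilute stock: 1.18% ÷ 36% × 2840 mL = 93.089 mL
magnesium sulfate: V = C2·V2/C1 = 16.8 mM × 2840 mL ÷ 205 mM = 232.741 mL
ferric chloride: C1V1 = C2V2 → 0.384 mM × 2840 mL ÷ 58.8 mM = 18.547 mL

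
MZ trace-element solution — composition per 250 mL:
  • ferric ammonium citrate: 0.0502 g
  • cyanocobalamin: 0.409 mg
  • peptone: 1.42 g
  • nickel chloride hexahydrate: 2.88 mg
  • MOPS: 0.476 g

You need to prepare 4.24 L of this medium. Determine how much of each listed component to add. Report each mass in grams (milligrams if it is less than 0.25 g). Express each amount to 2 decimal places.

ferric ammonium citrate 0.85 g; cyanocobalamin 6.94 mg; peptone 24.08 g; nickel chloride hexahydrate 48.84 mg; MOPS 8.07 g

Scale factor = 4240 mL / 250 mL = 16.96.
ferric ammonium citrate: 0.0502 g × (4240 mL / 250 mL) = 0.85 g
cyanocobalamin: 0.409 mg × (4240 mL / 250 mL) = 6.94 mg
peptone: 1.42 g × (4240 mL / 250 mL) = 24.08 g
nickel chloride hexahydrate: 2.88 mg × (4240 mL / 250 mL) = 48.84 mg
MOPS: 0.476 g × (4240 mL / 250 mL) = 8.07 g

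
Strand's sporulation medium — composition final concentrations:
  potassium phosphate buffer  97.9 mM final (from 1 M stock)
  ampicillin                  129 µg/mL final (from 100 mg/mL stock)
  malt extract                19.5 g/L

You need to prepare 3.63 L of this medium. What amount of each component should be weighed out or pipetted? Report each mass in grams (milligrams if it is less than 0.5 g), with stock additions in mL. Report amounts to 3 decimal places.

potassium phosphate buffer 355.377 mL; ampicillin 4.683 mL; malt extract 70.785 g

Working volume: 3.63 L.
potassium phosphate buffer: dilute stock: 97.9 mM × 3630 mL ÷ 1000 mM = 355.377 mL
ampicillin: C1V1 = C2V2 → 129 µg/mL × 3630 mL ÷ 100000 µg/mL = 4.683 mL
malt extract: 19.5 g/L × 3.63 L = 70.785 g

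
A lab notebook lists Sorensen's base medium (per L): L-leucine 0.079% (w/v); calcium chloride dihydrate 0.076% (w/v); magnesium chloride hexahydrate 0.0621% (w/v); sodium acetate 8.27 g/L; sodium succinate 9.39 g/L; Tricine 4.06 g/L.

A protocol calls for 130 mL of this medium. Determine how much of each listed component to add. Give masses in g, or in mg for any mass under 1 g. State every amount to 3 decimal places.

L-leucine 102.700 mg; calcium chloride dihydrate 98.800 mg; magnesium chloride hexahydrate 80.730 mg; sodium acetate 1.075 g; sodium succinate 1.221 g; Tricine 527.800 mg

Working volume: 130 mL = 0.13 L.
L-leucine: 0.079% w/v = 0.79 g/L → 0.79 × 0.13 L = 0.1027 g = 102.700 mg
calcium chloride dihydrate: 0.076 g per 100 mL × 130 mL ÷ 100 = 0.0988 g = 98.800 mg
magnesium chloride hexahydrate: 0.0621 g per 100 mL × 130 mL ÷ 100 = 0.08073 g = 80.730 mg
sodium acetate: 8.27 g/L × 0.13 L = 1.075 g
sodium succinate: 9.39 g/L × 0.13 L = 1.221 g
Tricine: 4.06 g/L × 0.13 L = 0.5278 g = 527.800 mg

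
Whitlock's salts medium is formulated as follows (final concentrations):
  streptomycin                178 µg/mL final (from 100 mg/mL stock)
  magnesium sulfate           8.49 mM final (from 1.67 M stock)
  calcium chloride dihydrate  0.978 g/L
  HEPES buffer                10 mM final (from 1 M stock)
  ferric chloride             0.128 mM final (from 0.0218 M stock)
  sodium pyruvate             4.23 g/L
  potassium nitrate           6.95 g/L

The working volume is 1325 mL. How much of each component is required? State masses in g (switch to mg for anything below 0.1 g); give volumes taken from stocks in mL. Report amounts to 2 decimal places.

Target volume = 1325 mL = 1.325 L.
streptomycin: V = C2·V2/C1 = 178 µg/mL × 1325 mL ÷ 100000 µg/mL = 2.36 mL
magnesium sulfate: dilute stock: 8.49 mM × 1325 mL ÷ 1670 mM = 6.74 mL
calcium chloride dihydrate: 0.978 g/L × 1.325 L = 1.30 g
HEPES buffer: dilute stock: 10 mM × 1325 mL ÷ 1000 mM = 13.25 mL
ferric chloride: dilute stock: 0.128 mM × 1325 mL ÷ 21.8 mM = 7.78 mL
sodium pyruvate: 4.23 g/L × 1.325 L = 5.60 g
potassium nitrate: 6.95 g/L × 1.325 L = 9.21 g

streptomycin 2.36 mL; magnesium sulfate 6.74 mL; calcium chloride dihydrate 1.30 g; HEPES buffer 13.25 mL; ferric chloride 7.78 mL; sodium pyruvate 5.60 g; potassium nitrate 9.21 g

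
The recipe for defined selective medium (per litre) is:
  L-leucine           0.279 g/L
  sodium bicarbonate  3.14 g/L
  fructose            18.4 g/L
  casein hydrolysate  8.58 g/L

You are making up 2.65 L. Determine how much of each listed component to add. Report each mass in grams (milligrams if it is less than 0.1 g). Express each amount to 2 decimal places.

L-leucine 0.74 g; sodium bicarbonate 8.32 g; fructose 48.76 g; casein hydrolysate 22.74 g

Working volume: 2.65 L.
L-leucine: 0.279 g/L × 2.65 L = 0.74 g
sodium bicarbonate: 3.14 g/L × 2.65 L = 8.32 g
fructose: 18.4 g/L × 2.65 L = 48.76 g
casein hydrolysate: 8.58 g/L × 2.65 L = 22.74 g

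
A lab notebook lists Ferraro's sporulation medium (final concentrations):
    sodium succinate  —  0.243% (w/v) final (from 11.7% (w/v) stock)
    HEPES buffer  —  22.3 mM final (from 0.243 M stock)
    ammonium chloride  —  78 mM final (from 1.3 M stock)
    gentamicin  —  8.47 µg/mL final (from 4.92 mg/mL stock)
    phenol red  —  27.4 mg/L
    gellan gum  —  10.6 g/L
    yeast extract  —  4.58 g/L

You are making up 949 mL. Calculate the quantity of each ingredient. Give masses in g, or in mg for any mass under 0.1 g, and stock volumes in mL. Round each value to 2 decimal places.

sodium succinate 19.71 mL; HEPES buffer 87.09 mL; ammonium chloride 56.94 mL; gentamicin 1.63 mL; phenol red 26.00 mg; gellan gum 10.06 g; yeast extract 4.35 g

Target volume = 949 mL = 0.949 L.
sodium succinate: V = C2·V2/C1 = 0.243% ÷ 11.7% × 949 mL = 19.71 mL
HEPES buffer: C1V1 = C2V2 → 22.3 mM × 949 mL ÷ 243 mM = 87.09 mL
ammonium chloride: dilute stock: 78 mM × 949 mL ÷ 1300 mM = 56.94 mL
gentamicin: V = C2·V2/C1 = 8.47 µg/mL × 949 mL ÷ 4920 µg/mL = 1.63 mL
phenol red: 27.4 mg/L × 0.949 L = 26.00 mg
gellan gum: 10.6 g/L × 0.949 L = 10.06 g
yeast extract: 4.58 g/L × 0.949 L = 4.35 g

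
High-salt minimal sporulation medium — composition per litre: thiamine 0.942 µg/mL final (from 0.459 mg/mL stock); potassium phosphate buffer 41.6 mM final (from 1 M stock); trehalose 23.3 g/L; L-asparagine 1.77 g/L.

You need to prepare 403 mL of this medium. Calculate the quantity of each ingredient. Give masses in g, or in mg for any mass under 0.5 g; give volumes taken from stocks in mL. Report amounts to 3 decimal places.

thiamine 0.827 mL; potassium phosphate buffer 16.765 mL; trehalose 9.390 g; L-asparagine 0.713 g

Scale factor relative to 1 L: 0.403.
thiamine: V = C2·V2/C1 = 0.942 µg/mL × 403 mL ÷ 459 µg/mL = 0.827 mL
potassium phosphate buffer: C1V1 = C2V2 → 41.6 mM × 403 mL ÷ 1000 mM = 16.765 mL
trehalose: 23.3 g/L × 0.403 L = 9.390 g
L-asparagine: 1.77 g/L × 0.403 L = 0.713 g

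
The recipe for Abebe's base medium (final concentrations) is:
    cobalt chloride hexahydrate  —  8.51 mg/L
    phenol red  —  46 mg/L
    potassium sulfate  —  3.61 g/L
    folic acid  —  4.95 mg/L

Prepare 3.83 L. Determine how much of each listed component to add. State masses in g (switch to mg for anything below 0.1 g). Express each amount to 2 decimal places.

Scale factor relative to 1 L: 3.83.
cobalt chloride hexahydrate: 8.51 mg/L × 3.83 L = 32.59 mg
phenol red: 46 mg/L × 3.83 L = 176.18 mg = 0.18 g
potassium sulfate: 3.61 g/L × 3.83 L = 13.83 g
folic acid: 4.95 mg/L × 3.83 L = 18.96 mg

cobalt chloride hexahydrate 32.59 mg; phenol red 0.18 g; potassium sulfate 13.83 g; folic acid 18.96 mg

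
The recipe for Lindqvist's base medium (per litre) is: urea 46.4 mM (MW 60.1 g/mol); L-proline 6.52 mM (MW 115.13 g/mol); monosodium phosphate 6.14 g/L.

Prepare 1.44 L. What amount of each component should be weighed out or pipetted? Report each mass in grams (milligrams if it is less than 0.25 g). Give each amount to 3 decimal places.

urea 4.016 g; L-proline 1.081 g; monosodium phosphate 8.842 g

Scale factor relative to 1 L: 1.44.
urea: 46.4 mmol/L × 60.1 g/mol × 1.44 L ÷ 1000 = 4.016 g
L-proline: 6.52 mmol/L × 115.13 g/mol × 1.44 L ÷ 1000 = 1.081 g
monosodium phosphate: 6.14 g/L × 1.44 L = 8.842 g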